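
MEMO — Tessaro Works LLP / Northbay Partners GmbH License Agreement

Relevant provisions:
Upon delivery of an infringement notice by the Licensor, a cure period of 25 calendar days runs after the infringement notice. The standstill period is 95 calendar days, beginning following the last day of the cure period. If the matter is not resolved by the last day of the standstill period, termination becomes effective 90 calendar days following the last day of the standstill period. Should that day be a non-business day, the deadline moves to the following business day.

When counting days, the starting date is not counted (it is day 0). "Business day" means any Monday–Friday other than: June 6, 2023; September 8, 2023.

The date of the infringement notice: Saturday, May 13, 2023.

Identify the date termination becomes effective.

Adding 25 calendar days to May 13, 2023 gives June 7, 2023, which is the last day of the cure period.
Adding 95 calendar days to June 7, 2023 gives September 10, 2023, which is the last day of the standstill period.
The date termination becomes effective: September 10, 2023 + 90 days = December 9, 2023. That falls on a Saturday, so it rolls to the next business day, Monday, December 11, 2023.

December 11, 2023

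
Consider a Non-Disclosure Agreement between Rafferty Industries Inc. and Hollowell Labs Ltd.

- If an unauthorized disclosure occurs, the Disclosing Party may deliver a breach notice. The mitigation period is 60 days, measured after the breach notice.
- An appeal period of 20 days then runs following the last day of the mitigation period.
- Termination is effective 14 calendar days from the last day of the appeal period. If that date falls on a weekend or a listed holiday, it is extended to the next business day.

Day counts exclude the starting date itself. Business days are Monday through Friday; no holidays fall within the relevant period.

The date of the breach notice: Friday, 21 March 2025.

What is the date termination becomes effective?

23 June 2025

The last day of the mitigation period: 21 March 2025 + 60 days = 20 May 2025.
The last day of the appeal period: 20 calendar days after 20 May 2025 is 9 June 2025.
The date termination becomes effective: 14 calendar days after 9 June 2025 is 23 June 2025. 23 June 2025 is a Monday, so no roll-forward applies.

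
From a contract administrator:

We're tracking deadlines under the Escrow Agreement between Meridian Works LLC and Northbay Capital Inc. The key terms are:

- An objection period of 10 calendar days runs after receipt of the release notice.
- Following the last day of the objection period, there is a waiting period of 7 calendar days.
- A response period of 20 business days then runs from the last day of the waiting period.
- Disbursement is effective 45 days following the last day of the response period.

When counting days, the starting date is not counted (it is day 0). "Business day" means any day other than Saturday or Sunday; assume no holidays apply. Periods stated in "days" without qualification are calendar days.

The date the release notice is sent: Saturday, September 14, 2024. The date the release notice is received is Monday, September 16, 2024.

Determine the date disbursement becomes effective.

Adding 10 calendar days to September 16, 2024 gives September 26, 2024, which is the last day of the objection period.
The last day of the waiting period: September 26, 2024 + 7 days = October 3, 2024.
The last day of the response period: 20 business days after Thursday, October 3, 2024, skipping weekends — Oct 4, Oct 7, Oct 8, Oct 9, …, Oct 29, Oct 30, Oct 31 — lands on Thursday, October 31, 2024.
The date disbursement becomes effective: 45 calendar days after October 31, 2024 is December 15, 2024.

December 15, 2024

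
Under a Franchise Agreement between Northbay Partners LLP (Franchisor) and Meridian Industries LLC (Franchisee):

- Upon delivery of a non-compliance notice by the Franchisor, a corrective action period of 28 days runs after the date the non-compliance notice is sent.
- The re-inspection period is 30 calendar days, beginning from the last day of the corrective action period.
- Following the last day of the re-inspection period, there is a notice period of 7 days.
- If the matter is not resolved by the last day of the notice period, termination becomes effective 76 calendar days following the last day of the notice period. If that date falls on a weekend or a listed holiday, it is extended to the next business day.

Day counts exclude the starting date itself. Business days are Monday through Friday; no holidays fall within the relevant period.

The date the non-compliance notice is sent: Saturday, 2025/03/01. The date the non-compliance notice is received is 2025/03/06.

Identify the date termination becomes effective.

2025/07/21

The last day of the corrective action period: 28 calendar days after 2025/03/01 is 2025/03/29.
The last day of the re-inspection period: 2025/03/29 + 30 days = 2025/04/28.
The last day of the notice period: 2025/04/28 + 7 days = 2025/05/05.
The date termination becomes effective: 2025/05/05 + 76 days = 2025/07/20. That falls on a Sunday, so it rolls to the next business day, Monday, 2025/07/21.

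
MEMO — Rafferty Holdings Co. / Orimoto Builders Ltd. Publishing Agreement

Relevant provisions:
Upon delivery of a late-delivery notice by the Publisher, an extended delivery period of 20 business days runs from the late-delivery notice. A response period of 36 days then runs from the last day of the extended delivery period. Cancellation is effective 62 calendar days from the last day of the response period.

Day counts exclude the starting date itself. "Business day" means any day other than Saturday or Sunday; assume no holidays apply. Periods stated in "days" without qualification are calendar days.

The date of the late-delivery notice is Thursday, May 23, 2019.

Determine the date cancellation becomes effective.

Sep 26, 2019

The last day of the extended delivery period: counting 20 business days from Thursday, May 23, 2019 (May 24, May 27, May 28, May 29, …, Jun 18, Jun 19, Jun 20, skipping weekends) reaches Thursday, Jun 20, 2019.
The last day of the response period: 36 calendar days after Jun 20, 2019 is Jul 26, 2019.
The date cancellation becomes effective: 62 calendar days after Jul 26, 2019 is Sep 26, 2019.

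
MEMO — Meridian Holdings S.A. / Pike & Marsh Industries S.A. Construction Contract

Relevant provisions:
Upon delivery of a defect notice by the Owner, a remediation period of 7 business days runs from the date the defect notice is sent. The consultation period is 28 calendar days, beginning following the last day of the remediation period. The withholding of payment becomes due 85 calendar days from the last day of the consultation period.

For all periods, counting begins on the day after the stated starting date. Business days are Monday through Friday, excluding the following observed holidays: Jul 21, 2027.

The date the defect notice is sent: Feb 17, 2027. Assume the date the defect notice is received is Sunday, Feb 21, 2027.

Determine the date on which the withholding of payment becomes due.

The last day of the remediation period: 7 business days after Wednesday, Feb 17, 2027, skipping weekends — Feb 18, Feb 19, Feb 22, Feb 23, Feb 24, Feb 25, Feb 26 — lands on Friday, Feb 26, 2027.
The last day of the consultation period: Feb 26, 2027 + 28 days = Mar 26, 2027.
The date on which the withholding of payment becomes due: 85 calendar days after Mar 26, 2027 is Jun 19, 2027.

Jun 19, 2027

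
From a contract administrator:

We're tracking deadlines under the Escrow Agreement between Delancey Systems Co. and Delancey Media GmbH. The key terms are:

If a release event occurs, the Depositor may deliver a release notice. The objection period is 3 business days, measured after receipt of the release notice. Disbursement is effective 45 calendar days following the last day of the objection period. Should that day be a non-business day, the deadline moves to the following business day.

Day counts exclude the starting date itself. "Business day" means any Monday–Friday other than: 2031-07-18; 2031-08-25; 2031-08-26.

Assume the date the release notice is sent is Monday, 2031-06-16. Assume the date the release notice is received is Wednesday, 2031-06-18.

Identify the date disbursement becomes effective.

2031-08-07

The last day of the objection period: 3 business days after Wednesday, 2031-06-18, skipping weekends — Jun 19, Jun 20, Jun 23 — lands on Monday, 2031-06-23.
The date disbursement becomes effective: 45 calendar days after 2031-06-23 is 2031-08-07. 2031-08-07 is a Thursday and is not a listed holiday, so no roll-forward applies.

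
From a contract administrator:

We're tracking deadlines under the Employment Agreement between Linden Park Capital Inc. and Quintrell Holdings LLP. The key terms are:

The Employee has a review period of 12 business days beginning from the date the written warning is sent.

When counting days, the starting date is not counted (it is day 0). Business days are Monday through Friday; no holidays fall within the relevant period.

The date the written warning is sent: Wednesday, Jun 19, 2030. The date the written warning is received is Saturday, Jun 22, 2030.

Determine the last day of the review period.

The last day of the review period: 12 business days after Wednesday, Jun 19, 2030, skipping weekends — Jun 20, Jun 21, Jun 24, Jun 25, …, Jul 3, Jul 4, Jul 5 — lands on Friday, Jul 5, 2030.

Jul 5, 2030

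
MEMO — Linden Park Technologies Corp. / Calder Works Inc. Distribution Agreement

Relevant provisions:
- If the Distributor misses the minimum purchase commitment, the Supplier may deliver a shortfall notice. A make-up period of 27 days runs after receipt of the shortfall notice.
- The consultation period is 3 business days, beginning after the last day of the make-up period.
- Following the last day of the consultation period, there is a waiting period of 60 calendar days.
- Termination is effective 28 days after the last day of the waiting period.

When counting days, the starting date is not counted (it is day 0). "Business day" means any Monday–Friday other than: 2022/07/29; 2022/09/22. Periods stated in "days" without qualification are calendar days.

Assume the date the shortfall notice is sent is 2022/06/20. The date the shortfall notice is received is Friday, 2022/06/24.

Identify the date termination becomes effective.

2022/10/22

The last day of the make-up period: 2022/06/24 + 27 days = 2022/07/21.
The last day of the consultation period: counting 3 business days from Thursday, 2022/07/21 (Jul 22, Jul 25, Jul 26, skipping weekends) reaches Tuesday, 2022/07/26.
Adding 60 calendar days to 2022/07/26 gives 2022/09/24, which is the last day of the waiting period.
Adding 28 calendar days to 2022/09/24 gives 2022/10/22, which is the date termination becomes effective.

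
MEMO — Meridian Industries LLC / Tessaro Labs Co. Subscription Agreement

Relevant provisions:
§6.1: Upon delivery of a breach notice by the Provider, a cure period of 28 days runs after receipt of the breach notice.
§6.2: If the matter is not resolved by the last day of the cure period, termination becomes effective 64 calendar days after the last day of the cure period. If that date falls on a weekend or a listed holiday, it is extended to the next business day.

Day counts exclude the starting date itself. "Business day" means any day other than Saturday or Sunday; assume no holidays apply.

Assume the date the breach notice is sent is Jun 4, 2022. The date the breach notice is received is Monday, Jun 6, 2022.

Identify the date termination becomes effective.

Sep 6, 2022

The last day of the cure period: Jun 6, 2022 + 28 days = Jul 4, 2022.
The date termination becomes effective: 64 calendar days after Jul 4, 2022 is Sep 6, 2022. Sep 6, 2022 is a Tuesday, so no roll-forward applies.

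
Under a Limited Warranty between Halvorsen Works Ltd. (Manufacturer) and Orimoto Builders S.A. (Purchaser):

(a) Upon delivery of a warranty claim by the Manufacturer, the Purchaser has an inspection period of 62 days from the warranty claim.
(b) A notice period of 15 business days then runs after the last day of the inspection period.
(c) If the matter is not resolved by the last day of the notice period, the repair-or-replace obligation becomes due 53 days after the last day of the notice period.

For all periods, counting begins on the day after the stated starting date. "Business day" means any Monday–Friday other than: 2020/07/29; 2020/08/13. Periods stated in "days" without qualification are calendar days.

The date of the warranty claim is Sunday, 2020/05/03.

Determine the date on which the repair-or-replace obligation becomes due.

2020/09/15

The last day of the inspection period: 2020/05/03 + 62 days = 2020/07/04.
The last day of the notice period: 15 business days after Saturday, 2020/07/04, skipping weekends — Jul 6, Jul 7, Jul 8, Jul 9, …, Jul 22, Jul 23, Jul 24 — lands on Friday, 2020/07/24.
Adding 53 calendar days to 2020/07/24 gives 2020/09/15, which is the date on which the repair-or-replace obligation becomes due.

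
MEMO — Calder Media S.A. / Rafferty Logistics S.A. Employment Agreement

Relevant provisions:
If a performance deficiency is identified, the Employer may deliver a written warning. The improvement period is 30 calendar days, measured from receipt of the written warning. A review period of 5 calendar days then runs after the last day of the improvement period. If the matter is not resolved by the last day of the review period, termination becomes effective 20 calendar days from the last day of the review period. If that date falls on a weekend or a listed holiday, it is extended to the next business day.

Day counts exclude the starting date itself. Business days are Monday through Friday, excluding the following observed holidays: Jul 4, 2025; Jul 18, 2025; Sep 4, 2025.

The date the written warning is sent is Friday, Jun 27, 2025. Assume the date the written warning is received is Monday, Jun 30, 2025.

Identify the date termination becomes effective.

The last day of the improvement period: Jun 30, 2025 + 30 days = Jul 30, 2025.
The last day of the review period: 5 calendar days after Jul 30, 2025 is Aug 4, 2025.
The date termination becomes effective: 20 calendar days after Aug 4, 2025 is Aug 24, 2025. That falls on a Sunday, so it rolls to the next business day, Monday, Aug 25, 2025.

Aug 25, 2025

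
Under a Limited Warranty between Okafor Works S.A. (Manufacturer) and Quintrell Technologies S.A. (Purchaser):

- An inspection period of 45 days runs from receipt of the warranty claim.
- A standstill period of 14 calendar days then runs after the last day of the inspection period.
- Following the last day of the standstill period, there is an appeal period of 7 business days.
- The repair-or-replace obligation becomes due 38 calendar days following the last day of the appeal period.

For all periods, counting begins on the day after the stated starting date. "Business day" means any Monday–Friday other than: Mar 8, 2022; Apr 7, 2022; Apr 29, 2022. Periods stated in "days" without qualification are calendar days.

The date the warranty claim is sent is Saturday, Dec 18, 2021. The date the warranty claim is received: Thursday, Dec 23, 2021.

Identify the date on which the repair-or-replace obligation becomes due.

Apr 8, 2022

Adding 45 calendar days to Dec 23, 2021 gives Feb 6, 2022, which is the last day of the inspection period.
The last day of the standstill period: 14 calendar days after Feb 6, 2022 is Feb 20, 2022.
The last day of the appeal period: 7 business days after Sunday, Feb 20, 2022, skipping weekends — Feb 21, Feb 22, Feb 23, Feb 24, Feb 25, Feb 28, Mar 1 — lands on Tuesday, Mar 1, 2022.
The date on which the repair-or-replace obligation becomes due: Mar 1, 2022 + 38 days = Apr 8, 2022.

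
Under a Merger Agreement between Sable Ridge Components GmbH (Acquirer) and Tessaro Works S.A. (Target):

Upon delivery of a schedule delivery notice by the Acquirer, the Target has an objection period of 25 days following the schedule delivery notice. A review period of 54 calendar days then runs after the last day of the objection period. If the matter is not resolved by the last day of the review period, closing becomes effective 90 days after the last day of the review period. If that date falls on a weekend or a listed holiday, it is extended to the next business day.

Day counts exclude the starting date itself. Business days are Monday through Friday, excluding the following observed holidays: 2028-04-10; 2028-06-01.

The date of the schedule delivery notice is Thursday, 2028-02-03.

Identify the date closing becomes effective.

2028-07-21

The last day of the objection period: 25 calendar days after 2028-02-03 is 2028-02-28.
Adding 54 calendar days to 2028-02-28 gives 2028-04-22, which is the last day of the review period.
The date closing becomes effective: 90 calendar days after 2028-04-22 is 2028-07-21. 2028-07-21 is a Friday and is not a listed holiday, so no roll-forward applies.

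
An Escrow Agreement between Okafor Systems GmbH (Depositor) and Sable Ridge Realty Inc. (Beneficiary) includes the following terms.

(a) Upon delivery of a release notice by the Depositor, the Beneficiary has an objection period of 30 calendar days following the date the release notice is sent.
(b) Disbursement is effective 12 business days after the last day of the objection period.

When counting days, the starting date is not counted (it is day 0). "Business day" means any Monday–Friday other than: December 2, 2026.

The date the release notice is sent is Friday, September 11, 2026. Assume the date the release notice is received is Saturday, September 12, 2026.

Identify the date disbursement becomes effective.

October 27, 2026

The last day of the objection period: 30 calendar days after September 11, 2026 is October 11, 2026.
The date disbursement becomes effective: 12 business days after Sunday, October 11, 2026, skipping weekends — Oct 12, Oct 13, Oct 14, Oct 15, …, Oct 23, Oct 26, Oct 27 — lands on Tuesday, October 27, 2026.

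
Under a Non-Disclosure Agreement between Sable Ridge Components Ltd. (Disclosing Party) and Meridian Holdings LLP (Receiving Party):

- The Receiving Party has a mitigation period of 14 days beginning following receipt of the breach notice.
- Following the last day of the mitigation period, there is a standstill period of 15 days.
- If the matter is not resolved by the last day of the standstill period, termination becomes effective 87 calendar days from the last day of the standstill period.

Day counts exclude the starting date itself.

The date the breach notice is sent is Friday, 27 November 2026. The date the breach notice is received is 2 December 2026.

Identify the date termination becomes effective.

28 March 2027

Adding 14 calendar days to 2 December 2026 gives 16 December 2026, which is the last day of the mitigation period.
The last day of the standstill period: 16 December 2026 + 15 days = 31 December 2026.
The date termination becomes effective: 31 December 2026 + 87 days = 28 March 2027.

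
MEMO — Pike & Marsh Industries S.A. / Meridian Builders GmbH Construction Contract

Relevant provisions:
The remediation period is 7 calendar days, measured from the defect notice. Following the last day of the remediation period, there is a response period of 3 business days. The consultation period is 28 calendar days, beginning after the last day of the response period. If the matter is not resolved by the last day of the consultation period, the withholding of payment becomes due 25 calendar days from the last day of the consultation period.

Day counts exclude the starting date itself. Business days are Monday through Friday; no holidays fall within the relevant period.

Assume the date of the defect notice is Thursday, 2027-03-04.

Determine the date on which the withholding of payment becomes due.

Adding 7 calendar days to 2027-03-04 gives 2027-03-11, which is the last day of the remediation period.
The last day of the response period: counting 3 business days from Thursday, 2027-03-11 (Mar 12, Mar 15, Mar 16, skipping weekends) reaches Tuesday, 2027-03-16.
Adding 28 calendar days to 2027-03-16 gives 2027-04-13, which is the last day of the consultation period.
Adding 25 calendar days to 2027-04-13 gives 2027-05-08, which is the date on which the withholding of payment becomes due.

2027-05-08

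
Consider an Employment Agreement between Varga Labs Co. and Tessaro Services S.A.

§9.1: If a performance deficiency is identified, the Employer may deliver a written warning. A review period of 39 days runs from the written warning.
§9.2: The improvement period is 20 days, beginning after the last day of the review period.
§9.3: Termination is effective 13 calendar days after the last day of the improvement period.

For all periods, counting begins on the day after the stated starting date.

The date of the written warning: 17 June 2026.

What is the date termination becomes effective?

The last day of the review period: 17 June 2026 + 39 days = 26 July 2026.
The last day of the improvement period: 20 calendar days after 26 July 2026 is 15 August 2026.
The date termination becomes effective: 15 August 2026 + 13 days = 28 August 2026.

28 August 2026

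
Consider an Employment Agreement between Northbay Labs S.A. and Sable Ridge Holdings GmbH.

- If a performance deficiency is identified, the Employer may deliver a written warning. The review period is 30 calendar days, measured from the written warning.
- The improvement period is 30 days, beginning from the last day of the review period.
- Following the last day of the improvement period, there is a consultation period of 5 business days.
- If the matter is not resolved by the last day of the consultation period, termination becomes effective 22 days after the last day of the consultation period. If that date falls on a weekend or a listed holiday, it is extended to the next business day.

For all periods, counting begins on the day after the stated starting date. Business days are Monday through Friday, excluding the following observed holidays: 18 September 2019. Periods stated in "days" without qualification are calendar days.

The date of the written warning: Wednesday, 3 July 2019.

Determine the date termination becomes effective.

30 September 2019

The last day of the review period: 30 calendar days after 3 July 2019 is 2 August 2019.
The last day of the improvement period: 30 calendar days after 2 August 2019 is 1 September 2019.
The last day of the consultation period: counting 5 business days from Sunday, 1 September 2019 (Sep 2, Sep 3, Sep 4, Sep 5, Sep 6, skipping weekends) reaches Friday, 6 September 2019.
Adding 22 calendar days to 6 September 2019 gives 28 September 2019, which is the date termination becomes effective. That falls on a Saturday, so it rolls to the next business day, Monday, 30 September 2019.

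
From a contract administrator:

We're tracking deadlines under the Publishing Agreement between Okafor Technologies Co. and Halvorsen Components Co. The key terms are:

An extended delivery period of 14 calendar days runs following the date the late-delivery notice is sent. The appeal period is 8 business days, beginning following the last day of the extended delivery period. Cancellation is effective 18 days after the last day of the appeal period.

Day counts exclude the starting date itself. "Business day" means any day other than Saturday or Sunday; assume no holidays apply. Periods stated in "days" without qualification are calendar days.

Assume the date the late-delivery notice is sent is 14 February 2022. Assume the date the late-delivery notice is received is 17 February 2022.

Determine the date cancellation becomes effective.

The last day of the extended delivery period: 14 February 2022 + 14 days = 28 February 2022.
From Monday, 28 February 2022, 8 business days (Mar 1, Mar 2, Mar 3, Mar 4, Mar 7, Mar 8, Mar 9, Mar 10, skipping weekends) brings us to Thursday, 10 March 2022, which is the last day of the appeal period.
Adding 18 calendar days to 10 March 2022 gives 28 March 2022, which is the date cancellation becomes effective.

28 March 2022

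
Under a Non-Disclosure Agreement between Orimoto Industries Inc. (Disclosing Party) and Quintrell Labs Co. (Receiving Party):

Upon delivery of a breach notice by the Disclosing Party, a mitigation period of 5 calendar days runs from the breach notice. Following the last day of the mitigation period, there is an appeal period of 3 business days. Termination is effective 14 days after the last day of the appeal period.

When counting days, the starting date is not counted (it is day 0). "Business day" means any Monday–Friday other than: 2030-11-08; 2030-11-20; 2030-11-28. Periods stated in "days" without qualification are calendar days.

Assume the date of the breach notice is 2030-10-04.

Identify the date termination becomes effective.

The last day of the mitigation period: 2030-10-04 + 5 days = 2030-10-09.
The last day of the appeal period: counting 3 business days from Wednesday, 2030-10-09 (Oct 10, Oct 11, Oct 14, skipping weekends) reaches Monday, 2030-10-14.
The date termination becomes effective: 2030-10-14 + 14 days = 2030-10-28.

2030-10-28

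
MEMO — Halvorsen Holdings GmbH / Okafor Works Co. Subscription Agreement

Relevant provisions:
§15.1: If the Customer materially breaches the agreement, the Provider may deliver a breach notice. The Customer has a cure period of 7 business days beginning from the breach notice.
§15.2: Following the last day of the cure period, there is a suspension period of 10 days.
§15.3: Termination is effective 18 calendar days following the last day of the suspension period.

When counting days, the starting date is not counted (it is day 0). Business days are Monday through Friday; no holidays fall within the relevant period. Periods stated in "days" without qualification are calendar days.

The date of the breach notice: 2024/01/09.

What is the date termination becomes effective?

2024/02/15

The last day of the cure period: counting 7 business days from Tuesday, 2024/01/09 (Jan 10, Jan 11, Jan 12, Jan 15, Jan 16, Jan 17, Jan 18, skipping weekends) reaches Thursday, 2024/01/18.
Adding 10 calendar days to 2024/01/18 gives 2024/01/28, which is the last day of the suspension period.
The date termination becomes effective: 2024/01/28 + 18 days = 2024/02/15.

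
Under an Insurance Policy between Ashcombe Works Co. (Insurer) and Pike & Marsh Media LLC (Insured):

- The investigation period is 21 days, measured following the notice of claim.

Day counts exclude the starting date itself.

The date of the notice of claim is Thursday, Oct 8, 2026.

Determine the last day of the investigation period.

Oct 29, 2026

The last day of the investigation period: Oct 8, 2026 + 21 days = Oct 29, 2026.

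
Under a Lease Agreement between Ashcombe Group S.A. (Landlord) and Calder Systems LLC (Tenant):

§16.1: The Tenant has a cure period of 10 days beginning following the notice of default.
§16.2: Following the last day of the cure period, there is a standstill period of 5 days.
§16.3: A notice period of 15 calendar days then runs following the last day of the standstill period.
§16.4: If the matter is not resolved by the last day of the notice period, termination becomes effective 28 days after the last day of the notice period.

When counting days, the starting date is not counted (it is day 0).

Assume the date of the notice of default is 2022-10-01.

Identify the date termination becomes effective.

The last day of the cure period: 2022-10-01 + 10 days = 2022-10-11.
Adding 5 calendar days to 2022-10-11 gives 2022-10-16, which is the last day of the standstill period.
Adding 15 calendar days to 2022-10-16 gives 2022-10-31, which is the last day of the notice period.
Adding 28 calendar days to 2022-10-31 gives 2022-11-28, which is the date termination becomes effective.

2022-11-28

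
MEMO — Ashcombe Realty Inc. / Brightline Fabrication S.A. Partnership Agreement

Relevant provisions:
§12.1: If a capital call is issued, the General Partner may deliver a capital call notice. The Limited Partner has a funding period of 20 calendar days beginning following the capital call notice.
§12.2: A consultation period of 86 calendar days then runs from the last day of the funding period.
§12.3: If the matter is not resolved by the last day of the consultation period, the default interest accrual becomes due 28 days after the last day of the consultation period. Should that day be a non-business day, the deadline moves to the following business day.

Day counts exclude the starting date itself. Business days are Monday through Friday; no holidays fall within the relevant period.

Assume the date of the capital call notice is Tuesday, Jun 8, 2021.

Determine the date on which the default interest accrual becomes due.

Oct 20, 2021

The last day of the funding period: Jun 8, 2021 + 20 days = Jun 28, 2021.
The last day of the consultation period: 86 calendar days after Jun 28, 2021 is Sep 22, 2021.
Adding 28 calendar days to Sep 22, 2021 gives Oct 20, 2021, which is the date on which the default interest accrual becomes due. Oct 20, 2021 is a Wednesday, so no roll-forward applies.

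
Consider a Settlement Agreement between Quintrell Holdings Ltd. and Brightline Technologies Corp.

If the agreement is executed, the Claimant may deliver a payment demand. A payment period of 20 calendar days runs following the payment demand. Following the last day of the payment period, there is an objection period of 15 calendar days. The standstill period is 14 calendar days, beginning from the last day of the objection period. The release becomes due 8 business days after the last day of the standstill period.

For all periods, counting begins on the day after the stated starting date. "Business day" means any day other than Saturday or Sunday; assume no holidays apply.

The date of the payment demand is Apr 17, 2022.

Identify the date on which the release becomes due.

Jun 15, 2022

Adding 20 calendar days to Apr 17, 2022 gives May 7, 2022, which is the last day of the payment period.
The last day of the objection period: May 7, 2022 + 15 days = May 22, 2022.
The last day of the standstill period: May 22, 2022 + 14 days = Jun 5, 2022.
From Sunday, Jun 5, 2022, 8 business days (Jun 6, Jun 7, Jun 8, Jun 9, Jun 10, Jun 13, Jun 14, Jun 15, skipping weekends) brings us to Wednesday, Jun 15, 2022, which is the date on which the release becomes due.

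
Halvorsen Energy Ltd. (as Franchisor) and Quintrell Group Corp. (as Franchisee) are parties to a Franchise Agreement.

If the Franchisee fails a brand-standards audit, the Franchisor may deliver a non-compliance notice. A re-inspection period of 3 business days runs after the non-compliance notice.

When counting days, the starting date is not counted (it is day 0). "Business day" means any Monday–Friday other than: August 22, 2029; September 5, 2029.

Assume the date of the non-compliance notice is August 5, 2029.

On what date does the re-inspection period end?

August 8, 2029

From Sunday, August 5, 2029, 3 business days (Aug 6, Aug 7, Aug 8, skipping weekends) brings us to Wednesday, August 8, 2029, which is the last day of the re-inspection period.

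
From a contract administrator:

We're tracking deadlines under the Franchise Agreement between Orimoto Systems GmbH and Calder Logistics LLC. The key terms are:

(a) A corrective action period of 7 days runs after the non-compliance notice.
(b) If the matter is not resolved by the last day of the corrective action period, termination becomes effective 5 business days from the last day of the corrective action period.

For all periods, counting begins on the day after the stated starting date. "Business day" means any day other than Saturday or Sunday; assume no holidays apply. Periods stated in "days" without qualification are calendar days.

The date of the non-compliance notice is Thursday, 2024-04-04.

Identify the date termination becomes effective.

The last day of the corrective action period: 2024-04-04 + 7 days = 2024-04-11.
From Thursday, 2024-04-11, 5 business days (Apr 12, Apr 15, Apr 16, Apr 17, Apr 18, skipping weekends) brings us to Thursday, 2024-04-18, which is the date termination becomes effective.

2024-04-18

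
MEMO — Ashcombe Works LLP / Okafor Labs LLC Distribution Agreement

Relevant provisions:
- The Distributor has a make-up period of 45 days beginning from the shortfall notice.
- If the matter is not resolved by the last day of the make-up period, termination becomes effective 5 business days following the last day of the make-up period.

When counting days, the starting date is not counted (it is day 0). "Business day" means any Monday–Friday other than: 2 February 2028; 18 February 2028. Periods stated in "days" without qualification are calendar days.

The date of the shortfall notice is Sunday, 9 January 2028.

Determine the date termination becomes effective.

1 March 2028

The last day of the make-up period: 9 January 2028 + 45 days = 23 February 2028.
The date termination becomes effective: counting 5 business days from Wednesday, 23 February 2028 (Feb 24, Feb 25, Feb 28, Feb 29, Mar 1, skipping weekends) reaches Wednesday, 1 March 2028.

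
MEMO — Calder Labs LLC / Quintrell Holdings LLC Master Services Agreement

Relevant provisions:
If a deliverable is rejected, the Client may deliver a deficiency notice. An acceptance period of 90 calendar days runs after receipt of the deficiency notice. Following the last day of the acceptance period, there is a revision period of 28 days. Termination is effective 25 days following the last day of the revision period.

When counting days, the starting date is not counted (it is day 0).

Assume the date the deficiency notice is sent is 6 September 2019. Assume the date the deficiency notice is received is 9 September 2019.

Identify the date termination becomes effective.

The last day of the acceptance period: 9 September 2019 + 90 days = 8 December 2019.
Adding 28 calendar days to 8 December 2019 gives 5 January 2020, which is the last day of the revision period.
The date termination becomes effective: 5 January 2020 + 25 days = 30 January 2020.

30 January 2020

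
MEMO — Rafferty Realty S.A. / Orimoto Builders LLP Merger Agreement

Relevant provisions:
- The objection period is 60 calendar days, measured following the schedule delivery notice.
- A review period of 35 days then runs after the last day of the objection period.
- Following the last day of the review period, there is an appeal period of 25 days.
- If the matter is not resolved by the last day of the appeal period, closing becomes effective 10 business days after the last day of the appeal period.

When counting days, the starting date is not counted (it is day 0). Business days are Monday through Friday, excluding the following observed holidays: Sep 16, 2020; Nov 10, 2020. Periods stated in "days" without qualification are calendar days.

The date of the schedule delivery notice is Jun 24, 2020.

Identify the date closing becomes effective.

The last day of the objection period: 60 calendar days after Jun 24, 2020 is Aug 23, 2020.
The last day of the review period: 35 calendar days after Aug 23, 2020 is Sep 27, 2020.
Adding 25 calendar days to Sep 27, 2020 gives Oct 22, 2020, which is the last day of the appeal period.
The date closing becomes effective: 10 business days after Thursday, Oct 22, 2020, skipping weekends — Oct 23, Oct 26, Oct 27, Oct 28, Oct 29, Oct 30, Nov 2, Nov 3, Nov 4, Nov 5 — lands on Thursday, Nov 5, 2020.

Nov 5, 2020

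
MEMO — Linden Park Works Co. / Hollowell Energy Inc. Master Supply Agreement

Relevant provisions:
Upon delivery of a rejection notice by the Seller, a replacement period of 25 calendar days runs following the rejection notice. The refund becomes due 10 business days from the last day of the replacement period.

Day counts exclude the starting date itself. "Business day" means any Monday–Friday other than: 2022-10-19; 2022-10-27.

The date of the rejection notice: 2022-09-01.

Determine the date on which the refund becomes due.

The last day of the replacement period: 25 calendar days after 2022-09-01 is 2022-09-26.
From Monday, 2022-09-26, 10 business days (Sep 27, Sep 28, Sep 29, Sep 30, Oct 3, Oct 4, Oct 5, Oct 6, Oct 7, Oct 10, skipping weekends) brings us to Monday, 2022-10-10, which is the date on which the refund becomes due.

2022-10-10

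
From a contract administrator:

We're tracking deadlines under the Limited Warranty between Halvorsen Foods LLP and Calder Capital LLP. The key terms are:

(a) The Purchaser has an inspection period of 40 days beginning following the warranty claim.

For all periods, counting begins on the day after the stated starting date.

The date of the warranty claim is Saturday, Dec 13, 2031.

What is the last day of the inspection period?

The last day of the inspection period: 40 calendar days after Dec 13, 2031 is Jan 22, 2032.

Jan 22, 2032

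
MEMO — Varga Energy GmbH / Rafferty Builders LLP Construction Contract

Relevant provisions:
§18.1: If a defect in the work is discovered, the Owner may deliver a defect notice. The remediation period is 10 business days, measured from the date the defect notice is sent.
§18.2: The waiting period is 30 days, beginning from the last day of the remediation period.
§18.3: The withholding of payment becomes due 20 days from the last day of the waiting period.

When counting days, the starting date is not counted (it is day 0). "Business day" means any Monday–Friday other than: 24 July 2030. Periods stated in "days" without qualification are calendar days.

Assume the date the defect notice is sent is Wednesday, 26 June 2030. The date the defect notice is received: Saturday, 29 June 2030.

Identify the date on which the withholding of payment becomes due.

29 August 2030

The last day of the remediation period: counting 10 business days from Wednesday, 26 June 2030 (Jun 27, Jun 28, Jul 1, Jul 2, Jul 3, Jul 4, Jul 5, Jul 8, Jul 9, Jul 10, skipping weekends) reaches Wednesday, 10 July 2030.
The last day of the waiting period: 10 July 2030 + 30 days = 9 August 2030.
The date on which the withholding of payment becomes due: 20 calendar days after 9 August 2030 is 29 August 2030.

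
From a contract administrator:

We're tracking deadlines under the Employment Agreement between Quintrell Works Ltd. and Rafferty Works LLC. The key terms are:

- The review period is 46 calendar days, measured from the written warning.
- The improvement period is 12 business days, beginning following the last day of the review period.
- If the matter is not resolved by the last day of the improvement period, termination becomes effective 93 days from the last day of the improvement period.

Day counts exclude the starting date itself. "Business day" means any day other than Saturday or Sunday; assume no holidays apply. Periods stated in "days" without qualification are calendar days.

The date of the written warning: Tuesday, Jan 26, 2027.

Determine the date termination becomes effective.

Jul 1, 2027

The last day of the review period: Jan 26, 2027 + 46 days = Mar 13, 2027.
The last day of the improvement period: counting 12 business days from Saturday, Mar 13, 2027 (Mar 15, Mar 16, Mar 17, Mar 18, …, Mar 26, Mar 29, Mar 30, skipping weekends) reaches Tuesday, Mar 30, 2027.
The date termination becomes effective: Mar 30, 2027 + 93 days = Jul 1, 2027.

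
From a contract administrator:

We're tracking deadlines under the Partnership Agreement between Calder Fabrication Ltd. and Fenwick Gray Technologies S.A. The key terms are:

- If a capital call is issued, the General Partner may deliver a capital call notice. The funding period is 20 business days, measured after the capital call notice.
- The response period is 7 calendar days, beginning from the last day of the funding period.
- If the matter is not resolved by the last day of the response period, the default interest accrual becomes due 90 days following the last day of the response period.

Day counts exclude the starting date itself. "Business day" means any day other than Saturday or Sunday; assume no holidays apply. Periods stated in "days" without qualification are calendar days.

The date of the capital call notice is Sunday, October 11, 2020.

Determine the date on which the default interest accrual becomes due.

February 11, 2021

The last day of the funding period: counting 20 business days from Sunday, October 11, 2020 (Oct 12, Oct 13, Oct 14, Oct 15, …, Nov 4, Nov 5, Nov 6, skipping weekends) reaches Friday, November 6, 2020.
The last day of the response period: November 6, 2020 + 7 days = November 13, 2020.
The date on which the default interest accrual becomes due: 90 calendar days after November 13, 2020 is February 11, 2021.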